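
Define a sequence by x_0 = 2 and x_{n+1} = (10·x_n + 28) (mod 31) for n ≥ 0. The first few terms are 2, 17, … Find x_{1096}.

We have x_0 = 2; x_1 = 17; x_2 = 12; x_3 = 24; x_4 = 20; x_5 = 11; x_6 = 14; x_7 = 13; x_8 = 3; x_9 = 27; x_{10} = 19; x_{11} = 1; x_{12} = 7; x_{13} = 5; x_{14} = 16; x_{15} = 2.
Since x_{15} = x_0 = 2, the sequence is periodic with period 15.
So x_{1096} = x_{0 + ((1096-0) mod 15)} = x_1 = 17.

17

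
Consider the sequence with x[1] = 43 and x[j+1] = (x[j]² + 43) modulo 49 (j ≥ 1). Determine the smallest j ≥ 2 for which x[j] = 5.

7

We have x[1] = 43,  x[2] = 30,  x[3] = 12,  x[4] = 40,  x[5] = 26,  x[6] = 33,  x[7] = 5,  x[8] = 19,  x[9] = 12.
Since x[9] = x[3] = 12, the sequence is eventually periodic: after a pre-period of length 2 it cycles with period 6.
The value 5 first appears (with j ≥ 2) at x[7].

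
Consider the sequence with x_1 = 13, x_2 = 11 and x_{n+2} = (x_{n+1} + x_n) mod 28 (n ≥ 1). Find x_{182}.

Computing terms: x_1 = 13; x_2 = 11; x_3 = 24; x_4 = 7; x_5 = 3; x_6 = 10; x_7 = 13; x_8 = 23; x_9 = 8; x_{10} = 3; x_{11} = 11; x_{12} = 14; x_{13} = 25; x_{14} = 11; x_{15} = 8; x_{16} = 19; x_{17} = 27; x_{18} = 18; x_{19} = 17; x_{20} = 7; x_{21} = 24; x_{22} = 3; x_{23} = 27; x_{24} = 2; x_{25} = 1; x_{26} = 3; x_{27} = 4; x_{28} = 7; x_{29} = 11; x_{30} = 18; x_{31} = 1; x_{32} = 19; x_{33} = 20; x_{34} = 11; x_{35} = 3; x_{36} = 14; x_{37} = 17; x_{38} = 3; x_{39} = 20; x_{40} = 23; x_{41} = 15; x_{42} = 10; x_{43} = 25; x_{44} = 7; x_{45} = 4; x_{46} = 11; x_{47} = 15; x_{48} = 26; x_{49} = 13; x_{50} = 11.
The sequence repeats with period 48.
(182 - 1) mod 48 = 37, so x_{182} = x_{38} = 3.

3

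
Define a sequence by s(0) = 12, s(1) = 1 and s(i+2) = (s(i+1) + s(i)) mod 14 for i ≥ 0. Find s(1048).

9

We have s(0) = 12, s(1) = 1, s(2) = 13, s(3) = 0, s(4) = 13, s(5) = 13, s(6) = 12, s(7) = 11, s(8) = 9, s(9) = 6, s(10) = 1, s(11) = 7, s(12) = 8, s(13) = 1, s(14) = 9, s(15) = 10, s(16) = 5, s(17) = 1, s(18) = 6, s(19) = 7, s(20) = 13, s(21) = 6, s(22) = 5, s(23) = 11, s(24) = 2, s(25) = 13, s(26) = 1, s(27) = 0, s(28) = 1, s(29) = 1, s(30) = 2, s(31) = 3, s(32) = 5, s(33) = 8, s(34) = 13, s(35) = 7, s(36) = 6, s(37) = 13, s(38) = 5, s(39) = 4, s(40) = 9, s(41) = 13, s(42) = 8, s(43) = 7, s(44) = 1, s(45) = 8, s(46) = 9, s(47) = 3, s(48) = 12, s(49) = 1.
Since (s(48), s(49)) = (s(0), s(1)) = (12, 1) (two consecutive terms determine the rest), the sequence is periodic with period 48.
(1048 - 0) mod 48 = 40, so s(1048) = s(40) = 9.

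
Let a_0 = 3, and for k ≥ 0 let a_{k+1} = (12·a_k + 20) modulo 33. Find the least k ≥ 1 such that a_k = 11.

7

Computing terms: a_0 = 3,  a_1 = 23,  a_2 = 32,  a_3 = 8,  a_4 = 17,  a_5 = 26,  a_6 = 2,  a_7 = 11,  a_8 = 20,  a_9 = 29,  a_{10} = 5,  a_{11} = 14,  a_{12} = 23.
Since a_{12} = a_1 = 23, the sequence is eventually periodic: after a pre-period of length 1 it cycles with period 11.
The value 11 first appears (with k ≥ 1) at a_7.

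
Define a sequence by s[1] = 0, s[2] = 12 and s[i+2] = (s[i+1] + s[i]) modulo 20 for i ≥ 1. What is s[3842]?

Computing terms: s[1] = 0; s[2] = 12; s[3] = 12; s[4] = 4; s[5] = 16; s[6] = 0; s[7] = 16; s[8] = 16; s[9] = 12; s[10] = 8; s[11] = 0; s[12] = 8; s[13] = 8; s[14] = 16; s[15] = 4; s[16] = 0; s[17] = 4; s[18] = 4; s[19] = 8; s[20] = 12; s[21] = 0; s[22] = 12.
The sequence repeats with period 20.
(3842 - 1) mod 20 = 1, so s[3842] = s[2] = 12.

12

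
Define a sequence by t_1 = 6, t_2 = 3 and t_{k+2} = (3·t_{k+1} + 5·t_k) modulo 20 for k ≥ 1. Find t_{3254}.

3

Computing terms: t_1 = 6, t_2 = 3, t_3 = 19, t_4 = 12, t_5 = 11, t_6 = 13, t_7 = 14, t_8 = 7, t_9 = 11, t_{10} = 8, t_{11} = 19, t_{12} = 17, t_{13} = 6, t_{14} = 3.
Since (t_{13}, t_{14}) = (t_1, t_2) = (6, 3) (two consecutive terms determine the rest), the sequence is periodic with period 12.
(3254 - 1) mod 12 = 1, so t_{3254} = t_2 = 3.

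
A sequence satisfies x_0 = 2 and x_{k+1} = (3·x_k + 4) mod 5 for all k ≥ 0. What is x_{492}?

2

We have x_0 = 2; x_1 = 0; x_2 = 4; x_3 = 1; x_4 = 2.
The sequence repeats with period 4.
(492 - 0) mod 4 = 0, so x_{492} = x_0 = 2.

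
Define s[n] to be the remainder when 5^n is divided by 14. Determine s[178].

9

s[1] = 5, s[2] = 11, s[3] = 13, s[4] = 9, s[5] = 3, s[6] = 1, s[7] = 5.
The sequence repeats with period 6.
So s[178] = s[1 + ((178-1) mod 6)] = s[4] = 9.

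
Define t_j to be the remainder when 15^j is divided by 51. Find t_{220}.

Listing terms: t_0 = 1; t_1 = 15; t_2 = 21; t_3 = 9; t_4 = 33; t_5 = 36; t_6 = 30; t_7 = 42; t_8 = 18; t_9 = 15.
Since t_9 = t_1 = 15, the sequence is eventually periodic: after a pre-period of length 1 it cycles with period 8.
For j ≥ 1, t_j depends only on (j - 1) mod 8. (220 - 1) mod 8 = 3, so t_{220} = t_4 = 33.

33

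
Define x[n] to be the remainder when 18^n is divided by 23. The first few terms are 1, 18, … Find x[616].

We have x[0] = 1, x[1] = 18, x[2] = 2, x[3] = 13, x[4] = 4, x[5] = 3, x[6] = 8, x[7] = 6, x[8] = 16, x[9] = 12, x[10] = 9, x[11] = 1.
Since x[11] = x[0] = 1, the sequence is periodic with period 11.
(616 - 0) mod 11 = 0, so x[616] = x[0] = 1.

1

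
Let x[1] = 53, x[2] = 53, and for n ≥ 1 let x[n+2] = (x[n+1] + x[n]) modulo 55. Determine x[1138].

x[1] = 53, x[2] = 53, x[3] = 51, x[4] = 49, x[5] = 45, x[6] = 39, x[7] = 29, x[8] = 13, x[9] = 42, x[10] = 0, x[11] = 42, x[12] = 42, x[13] = 29, x[14] = 16, x[15] = 45, x[16] = 6, x[17] = 51, x[18] = 2, x[19] = 53, x[20] = 0, x[21] = 53, x[22] = 53.
Since (x[21], x[22]) = (x[1], x[2]) = (53, 53) (two consecutive terms determine the rest), the sequence is periodic with period 20.
So x[1138] = x[1 + ((1138-1) mod 20)] = x[18] = 2.

2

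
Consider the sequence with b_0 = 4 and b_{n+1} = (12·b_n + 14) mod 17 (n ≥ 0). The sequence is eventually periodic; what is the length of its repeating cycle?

Computing terms: b_0 = 4, b_1 = 11, b_2 = 10, b_3 = 15, b_4 = 7, b_5 = 13, b_6 = 0, b_7 = 14, b_8 = 12, b_9 = 5, b_{10} = 6, b_{11} = 1, b_{12} = 9, b_{13} = 3, b_{14} = 16, b_{15} = 2, b_{16} = 4.
Since b_{16} = b_0 = 4, the sequence is periodic with period 16.

16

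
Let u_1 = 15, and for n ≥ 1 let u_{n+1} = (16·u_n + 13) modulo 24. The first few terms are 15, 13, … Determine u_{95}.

We have u_1 = 15; u_2 = 13; u_3 = 5; u_4 = 21; u_5 = 13.
Since u_5 = u_2 = 13, the sequence is eventually periodic: after a pre-period of length 1 it cycles with period 3.
For n ≥ 2, u_n depends only on (n - 2) mod 3. (95 - 2) mod 3 = 0, so u_{95} = u_2 = 13.

13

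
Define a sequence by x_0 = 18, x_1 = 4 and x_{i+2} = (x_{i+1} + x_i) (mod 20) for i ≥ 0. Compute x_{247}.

Listing terms: x_0 = 18, x_1 = 4, x_2 = 2, x_3 = 6, x_4 = 8, x_5 = 14, x_6 = 2, x_7 = 16, x_8 = 18, x_9 = 14, x_{10} = 12, x_{11} = 6, x_{12} = 18, x_{13} = 4.
The sequence repeats with period 12.
(247 - 0) mod 12 = 7, so x_{247} = x_7 = 16.

16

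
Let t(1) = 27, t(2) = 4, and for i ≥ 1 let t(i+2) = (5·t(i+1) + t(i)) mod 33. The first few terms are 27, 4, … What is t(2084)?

t(1) = 27,  t(2) = 4,  t(3) = 14,  t(4) = 8,  t(5) = 21,  t(6) = 14,  t(7) = 25,  t(8) = 7,  t(9) = 27,  t(10) = 10,  t(11) = 11,  t(12) = 32,  t(13) = 6,  t(14) = 29,  t(15) = 19,  t(16) = 25,  t(17) = 12,  t(18) = 19,  t(19) = 8,  t(20) = 26,  t(21) = 6,  t(22) = 23,  t(23) = 22,  t(24) = 1,  t(25) = 27,  t(26) = 4.
Since (t(25), t(26)) = (t(1), t(2)) = (27, 4) (two consecutive terms determine the rest), the sequence is periodic with period 24.
So t(2084) = t(1 + ((2084-1) mod 24)) = t(20) = 26.

26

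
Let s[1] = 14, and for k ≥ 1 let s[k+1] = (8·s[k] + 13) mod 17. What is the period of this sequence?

We have s[1] = 14, s[2] = 6, s[3] = 10, s[4] = 8, s[5] = 9, s[6] = 0, s[7] = 13, s[8] = 15, s[9] = 14.
Since s[9] = s[1] = 14, the sequence is periodic with period 8.

8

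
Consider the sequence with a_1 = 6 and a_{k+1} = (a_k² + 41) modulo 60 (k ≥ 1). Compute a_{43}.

6

Listing terms: a_1 = 6; a_2 = 17; a_3 = 30; a_4 = 41; a_5 = 42; a_6 = 5; a_7 = 6.
Since a_7 = a_1 = 6, the sequence is periodic with period 6.
(43 - 1) mod 6 = 0, so a_{43} = a_1 = 6.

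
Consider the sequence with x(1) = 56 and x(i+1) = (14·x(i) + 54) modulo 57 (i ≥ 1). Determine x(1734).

4

We have x(1) = 56,  x(2) = 40,  x(3) = 44,  x(4) = 43,  x(5) = 29,  x(6) = 4,  x(7) = 53,  x(8) = 55,  x(9) = 26,  x(10) = 19,  x(11) = 35,  x(12) = 31,  x(13) = 32,  x(14) = 46,  x(15) = 14,  x(16) = 22,  x(17) = 20,  x(18) = 49,  x(19) = 56.
The sequence repeats with period 18.
(1734 - 1) mod 18 = 5, so x(1734) = x(6) = 4.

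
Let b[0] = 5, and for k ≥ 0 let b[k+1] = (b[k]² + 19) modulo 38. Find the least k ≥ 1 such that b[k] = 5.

Computing terms: b[0] = 5,  b[1] = 6,  b[2] = 17,  b[3] = 4,  b[4] = 35,  b[5] = 28,  b[6] = 5.
Since b[6] = b[0] = 5, the sequence is periodic with period 6.
The value 5 next appears (with k ≥ 1) at b[6].

6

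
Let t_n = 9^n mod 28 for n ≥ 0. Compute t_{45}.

1

t_0 = 1, t_1 = 9, t_2 = 25, t_3 = 1.
The sequence repeats with period 3.
(45 - 0) mod 3 = 0, so t_{45} = t_0 = 1.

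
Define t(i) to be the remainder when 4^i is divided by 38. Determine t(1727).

We have t(1) = 4; t(2) = 16; t(3) = 26; t(4) = 28; t(5) = 36; t(6) = 30; t(7) = 6; t(8) = 24; t(9) = 20; t(10) = 4.
The sequence repeats with period 9.
So t(1727) = t(1 + ((1727-1) mod 9)) = t(8) = 24.

24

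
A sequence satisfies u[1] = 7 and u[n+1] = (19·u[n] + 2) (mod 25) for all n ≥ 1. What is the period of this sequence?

10

Computing terms: u[1] = 7,  u[2] = 10,  u[3] = 17,  u[4] = 0,  u[5] = 2,  u[6] = 15,  u[7] = 12,  u[8] = 5,  u[9] = 22,  u[10] = 20,  u[11] = 7.
The sequence repeats with period 10.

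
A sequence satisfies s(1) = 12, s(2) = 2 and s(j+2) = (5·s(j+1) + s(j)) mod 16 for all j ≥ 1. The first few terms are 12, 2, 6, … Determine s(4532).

10

s(1) = 12; s(2) = 2; s(3) = 6; s(4) = 0; s(5) = 6; s(6) = 14; s(7) = 12; s(8) = 10; s(9) = 14; s(10) = 0; s(11) = 14; s(12) = 6; s(13) = 12; s(14) = 2.
The sequence repeats with period 12.
So s(4532) = s(1 + ((4532-1) mod 12)) = s(8) = 10.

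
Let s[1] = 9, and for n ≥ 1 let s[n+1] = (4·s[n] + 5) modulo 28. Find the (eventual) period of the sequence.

s[1] = 9; s[2] = 13; s[3] = 1; s[4] = 9.
The sequence repeats with period 3.

3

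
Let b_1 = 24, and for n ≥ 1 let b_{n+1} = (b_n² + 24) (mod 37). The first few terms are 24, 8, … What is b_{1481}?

28

We have b_1 = 24, b_2 = 8, b_3 = 14, b_4 = 35, b_5 = 28, b_6 = 31, b_7 = 23, b_8 = 35.
Since b_8 = b_4 = 35, the sequence is eventually periodic: after a pre-period of length 3 it cycles with period 4.
For n ≥ 4, b_n depends only on (n - 4) mod 4. (1481 - 4) mod 4 = 1, so b_{1481} = b_5 = 28.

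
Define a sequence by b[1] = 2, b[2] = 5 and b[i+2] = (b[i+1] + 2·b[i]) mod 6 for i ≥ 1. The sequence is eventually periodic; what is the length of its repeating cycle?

Listing terms: b[1] = 2, b[2] = 5, b[3] = 3, b[4] = 1, b[5] = 1, b[6] = 3, b[7] = 5, b[8] = 5, b[9] = 3.
Since (b[8], b[9]) = (b[2], b[3]) = (5, 3) (two consecutive terms determine the rest), the sequence is eventually periodic: after a pre-period of length 1 it cycles with period 6.

6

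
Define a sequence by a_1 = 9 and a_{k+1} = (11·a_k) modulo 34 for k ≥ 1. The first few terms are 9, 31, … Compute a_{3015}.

We have a_1 = 9, a_2 = 31, a_3 = 1, a_4 = 11, a_5 = 19, a_6 = 5, a_7 = 21, a_8 = 27, a_9 = 25, a_{10} = 3, a_{11} = 33, a_{12} = 23, a_{13} = 15, a_{14} = 29, a_{15} = 13, a_{16} = 7, a_{17} = 9.
The sequence repeats with period 16.
So a_{3015} = a_{1 + ((3015-1) mod 16)} = a_7 = 21.

21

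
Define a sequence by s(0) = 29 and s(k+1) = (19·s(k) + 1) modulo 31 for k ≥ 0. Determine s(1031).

27

Listing terms: s(0) = 29; s(1) = 25; s(2) = 11; s(3) = 24; s(4) = 23; s(5) = 4; s(6) = 15; s(7) = 7; s(8) = 10; s(9) = 5; s(10) = 3; s(11) = 27; s(12) = 18; s(13) = 2; s(14) = 8; s(15) = 29.
Since s(15) = s(0) = 29, the sequence is periodic with period 15.
So s(1031) = s(0 + ((1031-0) mod 15)) = s(11) = 27.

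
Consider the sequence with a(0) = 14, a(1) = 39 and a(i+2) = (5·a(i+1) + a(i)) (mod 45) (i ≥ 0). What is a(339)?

Listing terms: a(0) = 14,  a(1) = 39,  a(2) = 29,  a(3) = 4,  a(4) = 4,  a(5) = 24,  a(6) = 34,  a(7) = 14,  a(8) = 14,  a(9) = 39.
Since (a(8), a(9)) = (a(0), a(1)) = (14, 39) (two consecutive terms determine the rest), the sequence is periodic with period 8.
So a(339) = a(0 + ((339-0) mod 8)) = a(3) = 4.

4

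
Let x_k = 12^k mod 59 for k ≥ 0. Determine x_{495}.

x_0 = 1,  x_1 = 12,  x_2 = 26,  x_3 = 17,  x_4 = 27,  x_5 = 29,  x_6 = 53,  x_7 = 46,  x_8 = 21,  x_9 = 16,  x_{10} = 15,  x_{11} = 3,  x_{12} = 36,  x_{13} = 19,  x_{14} = 51,  x_{15} = 22,  x_{16} = 28,  x_{17} = 41,  x_{18} = 20,  x_{19} = 4,  x_{20} = 48,  x_{21} = 45,  x_{22} = 9,  x_{23} = 49,  x_{24} = 57,  x_{25} = 35,  x_{26} = 7,  x_{27} = 25,  x_{28} = 5,  x_{29} = 1.
Since x_{29} = x_0 = 1, the sequence is periodic with period 29.
So x_{495} = x_{0 + ((495-0) mod 29)} = x_2 = 26.

26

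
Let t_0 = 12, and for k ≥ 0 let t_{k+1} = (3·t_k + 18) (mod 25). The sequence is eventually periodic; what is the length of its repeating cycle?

20

We have t_0 = 12; t_1 = 4; t_2 = 5; t_3 = 8; t_4 = 17; t_5 = 19; t_6 = 0; t_7 = 18; t_8 = 22; t_9 = 9; t_{10} = 20; t_{11} = 3; t_{12} = 2; t_{13} = 24; t_{14} = 15; t_{15} = 13; t_{16} = 7; t_{17} = 14; t_{18} = 10; t_{19} = 23; t_{20} = 12.
Since t_{20} = t_0 = 12, the sequence is periodic with period 20.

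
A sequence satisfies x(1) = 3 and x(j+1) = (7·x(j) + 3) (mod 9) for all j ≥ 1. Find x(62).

6

Computing terms: x(1) = 3; x(2) = 6; x(3) = 0; x(4) = 3.
The sequence repeats with period 3.
So x(62) = x(1 + ((62-1) mod 3)) = x(2) = 6.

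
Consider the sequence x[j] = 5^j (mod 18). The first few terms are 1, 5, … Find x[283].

We have x[0] = 1, x[1] = 5, x[2] = 7, x[3] = 17, x[4] = 13, x[5] = 11, x[6] = 1.
Since x[6] = x[0] = 1, the sequence is periodic with period 6.
(283 - 0) mod 6 = 1, so x[283] = x[1] = 5.

5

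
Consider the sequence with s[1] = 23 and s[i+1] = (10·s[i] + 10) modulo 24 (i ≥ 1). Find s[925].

14

Listing terms: s[1] = 23, s[2] = 0, s[3] = 10, s[4] = 14, s[5] = 6, s[6] = 22, s[7] = 14.
Since s[7] = s[4] = 14, the sequence is eventually periodic: after a pre-period of length 3 it cycles with period 3.
For i ≥ 4, s[i] depends only on (i - 4) mod 3. (925 - 4) mod 3 = 0, so s[925] = s[4] = 14.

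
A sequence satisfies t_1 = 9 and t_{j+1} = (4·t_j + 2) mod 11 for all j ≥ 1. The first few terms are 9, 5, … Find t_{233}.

0

We have t_1 = 9, t_2 = 5, t_3 = 0, t_4 = 2, t_5 = 10, t_6 = 9.
The sequence repeats with period 5.
So t_{233} = t_{1 + ((233-1) mod 5)} = t_3 = 0.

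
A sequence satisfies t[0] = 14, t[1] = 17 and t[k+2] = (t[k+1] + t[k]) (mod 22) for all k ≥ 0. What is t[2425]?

17

We have t[0] = 14, t[1] = 17, t[2] = 9, t[3] = 4, t[4] = 13, t[5] = 17, t[6] = 8, t[7] = 3, t[8] = 11, t[9] = 14, t[10] = 3, t[11] = 17, t[12] = 20, t[13] = 15, t[14] = 13, t[15] = 6, t[16] = 19, t[17] = 3, t[18] = 0, t[19] = 3, t[20] = 3, t[21] = 6, t[22] = 9, t[23] = 15, t[24] = 2, t[25] = 17, t[26] = 19, t[27] = 14, t[28] = 11, t[29] = 3, t[30] = 14, t[31] = 17.
The sequence repeats with period 30.
So t[2425] = t[0 + ((2425-0) mod 30)] = t[25] = 17.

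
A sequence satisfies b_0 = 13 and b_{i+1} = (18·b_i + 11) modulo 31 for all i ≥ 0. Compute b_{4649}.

7

b_0 = 13,  b_1 = 28,  b_2 = 19,  b_3 = 12,  b_4 = 10,  b_5 = 5,  b_6 = 8,  b_7 = 0,  b_8 = 11,  b_9 = 23,  b_{10} = 22,  b_{11} = 4,  b_{12} = 21,  b_{13} = 17,  b_{14} = 7,  b_{15} = 13.
The sequence repeats with period 15.
(4649 - 0) mod 15 = 14, so b_{4649} = b_{14} = 7.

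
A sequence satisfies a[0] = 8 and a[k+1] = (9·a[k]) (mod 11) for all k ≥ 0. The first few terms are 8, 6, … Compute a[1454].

7

We have a[0] = 8, a[1] = 6, a[2] = 10, a[3] = 2, a[4] = 7, a[5] = 8.
The sequence repeats with period 5.
So a[1454] = a[0 + ((1454-0) mod 5)] = a[4] = 7.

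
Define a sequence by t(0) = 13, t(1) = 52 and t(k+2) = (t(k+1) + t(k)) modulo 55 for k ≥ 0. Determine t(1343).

Listing terms: t(0) = 13, t(1) = 52, t(2) = 10, t(3) = 7, t(4) = 17, t(5) = 24, t(6) = 41, t(7) = 10, t(8) = 51, t(9) = 6, t(10) = 2, t(11) = 8, t(12) = 10, t(13) = 18, t(14) = 28, t(15) = 46, t(16) = 19, t(17) = 10, t(18) = 29, t(19) = 39, t(20) = 13, t(21) = 52.
The sequence repeats with period 20.
So t(1343) = t(0 + ((1343-0) mod 20)) = t(3) = 7.

7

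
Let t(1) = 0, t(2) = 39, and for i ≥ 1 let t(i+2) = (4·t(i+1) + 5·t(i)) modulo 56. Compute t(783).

44

Listing terms: t(1) = 0, t(2) = 39, t(3) = 44, t(4) = 35, t(5) = 24, t(6) = 47, t(7) = 28, t(8) = 11, t(9) = 16, t(10) = 7, t(11) = 52, t(12) = 19, t(13) = 0, t(14) = 39.
The sequence repeats with period 12.
So t(783) = t(1 + ((783-1) mod 12)) = t(3) = 44.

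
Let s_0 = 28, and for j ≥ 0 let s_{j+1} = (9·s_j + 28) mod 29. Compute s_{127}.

s_0 = 28; s_1 = 19; s_2 = 25; s_3 = 21; s_4 = 14; s_5 = 9; s_6 = 22; s_7 = 23; s_8 = 3; s_9 = 26; s_{10} = 1; s_{11} = 8; s_{12} = 13; s_{13} = 0; s_{14} = 28.
The sequence repeats with period 14.
(127 - 0) mod 14 = 1, so s_{127} = s_1 = 19.

19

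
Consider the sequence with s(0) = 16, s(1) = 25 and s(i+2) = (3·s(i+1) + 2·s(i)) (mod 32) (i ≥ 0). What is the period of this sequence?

Computing terms: s(0) = 16; s(1) = 25; s(2) = 11; s(3) = 19; s(4) = 15; s(5) = 19; s(6) = 23; s(7) = 11; s(8) = 15; s(9) = 3; s(10) = 7; s(11) = 27; s(12) = 31; s(13) = 19; s(14) = 23.
Since (s(13), s(14)) = (s(5), s(6)) = (19, 23) (two consecutive terms determine the rest), the sequence is eventually periodic: after a pre-period of length 5 it cycles with period 8.

8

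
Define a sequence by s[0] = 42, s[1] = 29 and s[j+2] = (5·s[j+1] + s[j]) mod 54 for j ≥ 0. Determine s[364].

Listing terms: s[0] = 42; s[1] = 29; s[2] = 25; s[3] = 46; s[4] = 39; s[5] = 25; s[6] = 2; s[7] = 35; s[8] = 15; s[9] = 2; s[10] = 25; s[11] = 19; s[12] = 12; s[13] = 25; s[14] = 29; s[15] = 8; s[16] = 15; s[17] = 29; s[18] = 52; s[19] = 19; s[20] = 39; s[21] = 52; s[22] = 29; s[23] = 35; s[24] = 42; s[25] = 29.
Since (s[24], s[25]) = (s[0], s[1]) = (42, 29) (two consecutive terms determine the rest), the sequence is periodic with period 24.
So s[364] = s[0 + ((364-0) mod 24)] = s[4] = 39.

39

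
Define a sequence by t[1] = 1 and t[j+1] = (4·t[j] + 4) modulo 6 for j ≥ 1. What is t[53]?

Computing terms: t[1] = 1; t[2] = 2; t[3] = 0; t[4] = 4; t[5] = 2.
Since t[5] = t[2] = 2, the sequence is eventually periodic: after a pre-period of length 1 it cycles with period 3.
For j ≥ 2, t[j] depends only on (j - 2) mod 3. (53 - 2) mod 3 = 0, so t[53] = t[2] = 2.

2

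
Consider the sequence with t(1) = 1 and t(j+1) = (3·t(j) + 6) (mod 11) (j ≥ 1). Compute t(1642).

We have t(1) = 1, t(2) = 9, t(3) = 0, t(4) = 6, t(5) = 2, t(6) = 1.
Since t(6) = t(1) = 1, the sequence is periodic with period 5.
So t(1642) = t(1 + ((1642-1) mod 5)) = t(2) = 9.

9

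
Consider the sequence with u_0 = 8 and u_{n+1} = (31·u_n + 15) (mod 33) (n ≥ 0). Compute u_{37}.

Listing terms: u_0 = 8, u_1 = 32, u_2 = 17, u_3 = 14, u_4 = 20, u_5 = 8.
Since u_5 = u_0 = 8, the sequence is periodic with period 5.
So u_{37} = u_{0 + ((37-0) mod 5)} = u_2 = 17.

17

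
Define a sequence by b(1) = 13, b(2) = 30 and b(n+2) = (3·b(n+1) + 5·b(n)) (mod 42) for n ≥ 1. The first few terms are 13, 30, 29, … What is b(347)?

2

We have b(1) = 13; b(2) = 30; b(3) = 29; b(4) = 27; b(5) = 16; b(6) = 15; b(7) = 41; b(8) = 30; b(9) = 1; b(10) = 27; b(11) = 2; b(12) = 15; b(13) = 13; b(14) = 30.
The sequence repeats with period 12.
So b(347) = b(1 + ((347-1) mod 12)) = b(11) = 2.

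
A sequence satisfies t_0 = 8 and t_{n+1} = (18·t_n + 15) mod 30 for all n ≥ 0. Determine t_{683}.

Computing terms: t_0 = 8; t_1 = 9; t_2 = 27; t_3 = 21; t_4 = 3; t_5 = 9.
Since t_5 = t_1 = 9, the sequence is eventually periodic: after a pre-period of length 1 it cycles with period 4.
For n ≥ 1, t_n depends only on (n - 1) mod 4. (683 - 1) mod 4 = 2, so t_{683} = t_3 = 21.

21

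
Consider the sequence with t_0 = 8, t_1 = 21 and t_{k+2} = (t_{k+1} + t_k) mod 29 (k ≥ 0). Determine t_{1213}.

12

Computing terms: t_0 = 8, t_1 = 21, t_2 = 0, t_3 = 21, t_4 = 21, t_5 = 13, t_6 = 5, t_7 = 18, t_8 = 23, t_9 = 12, t_{10} = 6, t_{11} = 18, t_{12} = 24, t_{13} = 13, t_{14} = 8, t_{15} = 21.
Since (t_{14}, t_{15}) = (t_0, t_1) = (8, 21) (two consecutive terms determine the rest), the sequence is periodic with period 14.
So t_{1213} = t_{0 + ((1213-0) mod 14)} = t_9 = 12.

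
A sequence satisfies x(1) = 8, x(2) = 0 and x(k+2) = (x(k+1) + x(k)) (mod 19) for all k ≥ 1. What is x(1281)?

x(1) = 8; x(2) = 0; x(3) = 8; x(4) = 8; x(5) = 16; x(6) = 5; x(7) = 2; x(8) = 7; x(9) = 9; x(10) = 16; x(11) = 6; x(12) = 3; x(13) = 9; x(14) = 12; x(15) = 2; x(16) = 14; x(17) = 16; x(18) = 11; x(19) = 8; x(20) = 0.
The sequence repeats with period 18.
So x(1281) = x(1 + ((1281-1) mod 18)) = x(3) = 8.

8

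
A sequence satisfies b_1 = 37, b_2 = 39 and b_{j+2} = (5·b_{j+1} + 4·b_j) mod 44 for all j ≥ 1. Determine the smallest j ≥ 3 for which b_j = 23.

We have b_1 = 37,  b_2 = 39,  b_3 = 35,  b_4 = 23,  b_5 = 35,  b_6 = 3,  b_7 = 23,  b_8 = 39,  b_9 = 23,  b_{10} = 7,  b_{11} = 39,  b_{12} = 3,  b_{13} = 39,  b_{14} = 31,  b_{15} = 3,  b_{16} = 7,  b_{17} = 3,  b_{18} = 43,  b_{19} = 7,  b_{20} = 31,  b_{21} = 7,  b_{22} = 27,  b_{23} = 31,  b_{24} = 43,  b_{25} = 31,  b_{26} = 19,  b_{27} = 43,  b_{28} = 27,  b_{29} = 43,  b_{30} = 15,  b_{31} = 27,  b_{32} = 19,  b_{33} = 27,  b_{34} = 35,  b_{35} = 19,  b_{36} = 15,  b_{37} = 19,  b_{38} = 23,  b_{39} = 15,  b_{40} = 35,  b_{41} = 15,  b_{42} = 39,  b_{43} = 35.
Since (b_{42}, b_{43}) = (b_2, b_3) = (39, 35) (two consecutive terms determine the rest), the sequence is eventually periodic: after a pre-period of length 1 it cycles with period 40.
The value 23 first appears (with j ≥ 3) at b_4.

4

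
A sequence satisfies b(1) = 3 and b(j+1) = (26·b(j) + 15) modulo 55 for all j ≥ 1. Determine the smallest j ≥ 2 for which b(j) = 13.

Computing terms: b(1) = 3,  b(2) = 38,  b(3) = 13,  b(4) = 23,  b(5) = 8,  b(6) = 3.
Since b(6) = b(1) = 3, the sequence is periodic with period 5.
The value 13 first appears (with j ≥ 2) at b(3).

3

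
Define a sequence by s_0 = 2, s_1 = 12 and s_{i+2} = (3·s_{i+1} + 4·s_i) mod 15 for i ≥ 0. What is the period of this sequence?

10

Listing terms: s_0 = 2, s_1 = 12, s_2 = 14, s_3 = 0, s_4 = 11, s_5 = 3, s_6 = 8, s_7 = 6, s_8 = 5, s_9 = 9, s_{10} = 2, s_{11} = 12.
Since (s_{10}, s_{11}) = (s_0, s_1) = (2, 12) (two consecutive terms determine the rest), the sequence is periodic with period 10.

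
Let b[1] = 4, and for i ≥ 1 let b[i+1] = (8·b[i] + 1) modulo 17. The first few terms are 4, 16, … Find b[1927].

Computing terms: b[1] = 4,  b[2] = 16,  b[3] = 10,  b[4] = 13,  b[5] = 3,  b[6] = 8,  b[7] = 14,  b[8] = 11,  b[9] = 4.
Since b[9] = b[1] = 4, the sequence is periodic with period 8.
(1927 - 1) mod 8 = 6, so b[1927] = b[7] = 14.

14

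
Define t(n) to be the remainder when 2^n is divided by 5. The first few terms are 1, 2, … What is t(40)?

Computing terms: t(0) = 1; t(1) = 2; t(2) = 4; t(3) = 3; t(4) = 1.
The sequence repeats with period 4.
(40 - 0) mod 4 = 0, so t(40) = t(0) = 1.

1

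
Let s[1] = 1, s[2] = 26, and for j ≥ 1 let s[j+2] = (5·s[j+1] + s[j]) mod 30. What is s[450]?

Computing terms: s[1] = 1,  s[2] = 26,  s[3] = 11,  s[4] = 21,  s[5] = 26,  s[6] = 1,  s[7] = 1,  s[8] = 6,  s[9] = 1,  s[10] = 11,  s[11] = 26,  s[12] = 21,  s[13] = 11,  s[14] = 16,  s[15] = 1,  s[16] = 21,  s[17] = 16,  s[18] = 11,  s[19] = 11,  s[20] = 6,  s[21] = 11,  s[22] = 1,  s[23] = 16,  s[24] = 21,  s[25] = 1,  s[26] = 26.
Since (s[25], s[26]) = (s[1], s[2]) = (1, 26) (two consecutive terms determine the rest), the sequence is periodic with period 24.
So s[450] = s[1 + ((450-1) mod 24)] = s[18] = 11.

11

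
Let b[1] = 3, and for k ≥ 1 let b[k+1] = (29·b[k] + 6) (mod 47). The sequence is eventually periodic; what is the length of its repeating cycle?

Listing terms: b[1] = 3,  b[2] = 46,  b[3] = 24,  b[4] = 44,  b[5] = 13,  b[6] = 7,  b[7] = 21,  b[8] = 4,  b[9] = 28,  b[10] = 19,  b[11] = 40,  b[12] = 38,  b[13] = 27,  b[14] = 37,  b[15] = 45,  b[16] = 42,  b[17] = 2,  b[18] = 17,  b[19] = 29,  b[20] = 1,  b[21] = 35,  b[22] = 34,  b[23] = 5,  b[24] = 10,  b[25] = 14,  b[26] = 36,  b[27] = 16,  b[28] = 0,  b[29] = 6,  b[30] = 39,  b[31] = 9,  b[32] = 32,  b[33] = 41,  b[34] = 20,  b[35] = 22,  b[36] = 33,  b[37] = 23,  b[38] = 15,  b[39] = 18,  b[40] = 11,  b[41] = 43,  b[42] = 31,  b[43] = 12,  b[44] = 25,  b[45] = 26,  b[46] = 8,  b[47] = 3.
The sequence repeats with period 46.

46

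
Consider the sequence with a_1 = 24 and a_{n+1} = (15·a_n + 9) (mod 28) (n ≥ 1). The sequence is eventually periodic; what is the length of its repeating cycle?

14

Computing terms: a_1 = 24; a_2 = 5; a_3 = 0; a_4 = 9; a_5 = 4; a_6 = 13; a_7 = 8; a_8 = 17; a_9 = 12; a_{10} = 21; a_{11} = 16; a_{12} = 25; a_{13} = 20; a_{14} = 1; a_{15} = 24.
Since a_{15} = a_1 = 24, the sequence is periodic with period 14.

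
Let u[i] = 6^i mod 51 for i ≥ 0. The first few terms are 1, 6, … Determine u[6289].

6

Listing terms: u[0] = 1,  u[1] = 6,  u[2] = 36,  u[3] = 12,  u[4] = 21,  u[5] = 24,  u[6] = 42,  u[7] = 48,  u[8] = 33,  u[9] = 45,  u[10] = 15,  u[11] = 39,  u[12] = 30,  u[13] = 27,  u[14] = 9,  u[15] = 3,  u[16] = 18,  u[17] = 6.
Since u[17] = u[1] = 6, the sequence is eventually periodic: after a pre-period of length 1 it cycles with period 16.
For i ≥ 1, u[i] depends only on (i - 1) mod 16. (6289 - 1) mod 16 = 0, so u[6289] = u[1] = 6.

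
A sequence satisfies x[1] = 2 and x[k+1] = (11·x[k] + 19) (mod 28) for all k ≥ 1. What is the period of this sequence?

We have x[1] = 2, x[2] = 13, x[3] = 22, x[4] = 9, x[5] = 6, x[6] = 1, x[7] = 2.
Since x[7] = x[1] = 2, the sequence is periodic with period 6.

6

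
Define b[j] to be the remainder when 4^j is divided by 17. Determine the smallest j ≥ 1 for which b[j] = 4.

b[0] = 1, b[1] = 4, b[2] = 16, b[3] = 13, b[4] = 1.
Since b[4] = b[0] = 1, the sequence is periodic with period 4.
The value 4 first appears (with j ≥ 1) at b[1].

1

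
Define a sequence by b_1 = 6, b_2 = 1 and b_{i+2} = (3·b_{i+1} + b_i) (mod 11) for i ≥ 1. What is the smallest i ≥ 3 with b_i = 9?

We have b_1 = 6,  b_2 = 1,  b_3 = 9,  b_4 = 6,  b_5 = 5,  b_6 = 10,  b_7 = 2,  b_8 = 5,  b_9 = 6,  b_{10} = 1.
The sequence repeats with period 8.
The value 9 first appears (with i ≥ 3) at b_3.

3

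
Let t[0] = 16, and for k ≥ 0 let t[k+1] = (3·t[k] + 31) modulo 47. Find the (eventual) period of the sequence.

23

t[0] = 16; t[1] = 32; t[2] = 33; t[3] = 36; t[4] = 45; t[5] = 25; t[6] = 12; t[7] = 20; t[8] = 44; t[9] = 22; t[10] = 3; t[11] = 40; t[12] = 10; t[13] = 14; t[14] = 26; t[15] = 15; t[16] = 29; t[17] = 24; t[18] = 9; t[19] = 11; t[20] = 17; t[21] = 35; t[22] = 42; t[23] = 16.
The sequence repeats with period 23.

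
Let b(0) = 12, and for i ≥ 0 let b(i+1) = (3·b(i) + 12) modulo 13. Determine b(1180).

9

b(0) = 12; b(1) = 9; b(2) = 0; b(3) = 12.
The sequence repeats with period 3.
(1180 - 0) mod 3 = 1, so b(1180) = b(1) = 9.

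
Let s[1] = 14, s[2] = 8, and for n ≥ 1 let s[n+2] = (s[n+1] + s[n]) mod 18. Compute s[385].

Listing terms: s[1] = 14, s[2] = 8, s[3] = 4, s[4] = 12, s[5] = 16, s[6] = 10, s[7] = 8, s[8] = 0, s[9] = 8, s[10] = 8, s[11] = 16, s[12] = 6, s[13] = 4, s[14] = 10, s[15] = 14, s[16] = 6, s[17] = 2, s[18] = 8, s[19] = 10, s[20] = 0, s[21] = 10, s[22] = 10, s[23] = 2, s[24] = 12, s[25] = 14, s[26] = 8.
Since (s[25], s[26]) = (s[1], s[2]) = (14, 8) (two consecutive terms determine the rest), the sequence is periodic with period 24.
So s[385] = s[1 + ((385-1) mod 24)] = s[1] = 14.

14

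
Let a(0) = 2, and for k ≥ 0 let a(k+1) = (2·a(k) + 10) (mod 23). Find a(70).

a(0) = 2; a(1) = 14; a(2) = 15; a(3) = 17; a(4) = 21; a(5) = 6; a(6) = 22; a(7) = 8; a(8) = 3; a(9) = 16; a(10) = 19; a(11) = 2.
The sequence repeats with period 11.
(70 - 0) mod 11 = 4, so a(70) = a(4) = 21.

21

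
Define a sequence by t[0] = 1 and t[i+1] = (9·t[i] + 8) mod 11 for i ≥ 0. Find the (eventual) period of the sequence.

We have t[0] = 1,  t[1] = 6,  t[2] = 7,  t[3] = 5,  t[4] = 9,  t[5] = 1.
Since t[5] = t[0] = 1, the sequence is periodic with period 5.

5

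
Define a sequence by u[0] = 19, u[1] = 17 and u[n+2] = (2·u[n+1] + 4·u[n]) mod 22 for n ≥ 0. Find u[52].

Listing terms: u[0] = 19, u[1] = 17, u[2] = 0, u[3] = 2, u[4] = 4, u[5] = 16, u[6] = 4, u[7] = 6, u[8] = 6, u[9] = 14, u[10] = 8, u[11] = 6, u[12] = 0, u[13] = 2.
Since (u[12], u[13]) = (u[2], u[3]) = (0, 2) (two consecutive terms determine the rest), the sequence is eventually periodic: after a pre-period of length 2 it cycles with period 10.
For n ≥ 2, u[n] depends only on (n - 2) mod 10. (52 - 2) mod 10 = 0, so u[52] = u[2] = 0.

0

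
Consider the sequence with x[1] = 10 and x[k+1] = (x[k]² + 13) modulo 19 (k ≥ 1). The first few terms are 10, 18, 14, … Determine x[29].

Computing terms: x[1] = 10; x[2] = 18; x[3] = 14; x[4] = 0; x[5] = 13; x[6] = 11; x[7] = 1; x[8] = 14.
Since x[8] = x[3] = 14, the sequence is eventually periodic: after a pre-period of length 2 it cycles with period 5.
For k ≥ 3, x[k] depends only on (k - 3) mod 5. (29 - 3) mod 5 = 1, so x[29] = x[4] = 0.

0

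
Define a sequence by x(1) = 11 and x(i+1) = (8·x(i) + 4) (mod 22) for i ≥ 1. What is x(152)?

4

Listing terms: x(1) = 11; x(2) = 4; x(3) = 14; x(4) = 6; x(5) = 8; x(6) = 2; x(7) = 20; x(8) = 10; x(9) = 18; x(10) = 16; x(11) = 0; x(12) = 4.
Since x(12) = x(2) = 4, the sequence is eventually periodic: after a pre-period of length 1 it cycles with period 10.
For i ≥ 2, x(i) depends only on (i - 2) mod 10. (152 - 2) mod 10 = 0, so x(152) = x(2) = 4.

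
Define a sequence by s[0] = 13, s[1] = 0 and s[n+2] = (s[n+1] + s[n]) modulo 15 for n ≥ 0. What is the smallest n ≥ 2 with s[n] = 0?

21

We have s[0] = 13; s[1] = 0; s[2] = 13; s[3] = 13; s[4] = 11; s[5] = 9; s[6] = 5; s[7] = 14; s[8] = 4; s[9] = 3; s[10] = 7; s[11] = 10; s[12] = 2; s[13] = 12; s[14] = 14; s[15] = 11; s[16] = 10; s[17] = 6; s[18] = 1; s[19] = 7; s[20] = 8; s[21] = 0; s[22] = 8; s[23] = 8; s[24] = 1; s[25] = 9; s[26] = 10; s[27] = 4; s[28] = 14; s[29] = 3; s[30] = 2; s[31] = 5; s[32] = 7; s[33] = 12; s[34] = 4; s[35] = 1; s[36] = 5; s[37] = 6; s[38] = 11; s[39] = 2; s[40] = 13; s[41] = 0.
The sequence repeats with period 40.
The value 0 first appears (with n ≥ 2) at s[21].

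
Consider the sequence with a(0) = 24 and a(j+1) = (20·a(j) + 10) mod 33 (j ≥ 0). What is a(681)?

Listing terms: a(0) = 24, a(1) = 28, a(2) = 9, a(3) = 25, a(4) = 15, a(5) = 13, a(6) = 6, a(7) = 31, a(8) = 3, a(9) = 4, a(10) = 24.
The sequence repeats with period 10.
(681 - 0) mod 10 = 1, so a(681) = a(1) = 28.

28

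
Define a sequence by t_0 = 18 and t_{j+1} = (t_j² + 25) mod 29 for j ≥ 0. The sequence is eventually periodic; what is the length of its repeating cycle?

6

Listing terms: t_0 = 18; t_1 = 1; t_2 = 26; t_3 = 5; t_4 = 21; t_5 = 2; t_6 = 0; t_7 = 25; t_8 = 12; t_9 = 24; t_{10} = 21.
Since t_{10} = t_4 = 21, the sequence is eventually periodic: after a pre-period of length 4 it cycles with period 6.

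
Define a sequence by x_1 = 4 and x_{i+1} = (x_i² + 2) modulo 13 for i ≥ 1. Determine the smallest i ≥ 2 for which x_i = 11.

5

Computing terms: x_1 = 4, x_2 = 5, x_3 = 1, x_4 = 3, x_5 = 11, x_6 = 6, x_7 = 12, x_8 = 3.
Since x_8 = x_4 = 3, the sequence is eventually periodic: after a pre-period of length 3 it cycles with period 4.
The value 11 first appears (with i ≥ 2) at x_5.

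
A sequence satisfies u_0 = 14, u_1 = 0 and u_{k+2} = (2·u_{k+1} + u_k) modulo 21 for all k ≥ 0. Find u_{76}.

u_0 = 14; u_1 = 0; u_2 = 14; u_3 = 7; u_4 = 7; u_5 = 0; u_6 = 7; u_7 = 14; u_8 = 14; u_9 = 0.
Since (u_8, u_9) = (u_0, u_1) = (14, 0) (two consecutive terms determine the rest), the sequence is periodic with period 8.
(76 - 0) mod 8 = 4, so u_{76} = u_4 = 7.

7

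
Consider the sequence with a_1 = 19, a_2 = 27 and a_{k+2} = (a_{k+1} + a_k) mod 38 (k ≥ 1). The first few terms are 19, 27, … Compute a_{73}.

19

We have a_1 = 19; a_2 = 27; a_3 = 8; a_4 = 35; a_5 = 5; a_6 = 2; a_7 = 7; a_8 = 9; a_9 = 16; a_{10} = 25; a_{11} = 3; a_{12} = 28; a_{13} = 31; a_{14} = 21; a_{15} = 14; a_{16} = 35; a_{17} = 11; a_{18} = 8; a_{19} = 19; a_{20} = 27.
Since (a_{19}, a_{20}) = (a_1, a_2) = (19, 27) (two consecutive terms determine the rest), the sequence is periodic with period 18.
(73 - 1) mod 18 = 0, so a_{73} = a_1 = 19.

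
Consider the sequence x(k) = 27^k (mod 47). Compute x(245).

We have x(0) = 1, x(1) = 27, x(2) = 24, x(3) = 37, x(4) = 12, x(5) = 42, x(6) = 6, x(7) = 21, x(8) = 3, x(9) = 34, x(10) = 25, x(11) = 17, x(12) = 36, x(13) = 32, x(14) = 18, x(15) = 16, x(16) = 9, x(17) = 8, x(18) = 28, x(19) = 4, x(20) = 14, x(21) = 2, x(22) = 7, x(23) = 1.
The sequence repeats with period 23.
(245 - 0) mod 23 = 15, so x(245) = x(15) = 16.

16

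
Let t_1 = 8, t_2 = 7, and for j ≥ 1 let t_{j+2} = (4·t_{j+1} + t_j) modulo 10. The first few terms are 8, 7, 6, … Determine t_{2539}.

8

We have t_1 = 8; t_2 = 7; t_3 = 6; t_4 = 1; t_5 = 0; t_6 = 1; t_7 = 4; t_8 = 7; t_9 = 2; t_{10} = 5; t_{11} = 2; t_{12} = 3; t_{13} = 4; t_{14} = 9; t_{15} = 0; t_{16} = 9; t_{17} = 6; t_{18} = 3; t_{19} = 8; t_{20} = 5; t_{21} = 8; t_{22} = 7.
The sequence repeats with period 20.
So t_{2539} = t_{1 + ((2539-1) mod 20)} = t_{19} = 8.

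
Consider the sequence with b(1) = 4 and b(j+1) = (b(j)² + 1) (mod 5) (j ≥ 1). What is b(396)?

Listing terms: b(1) = 4, b(2) = 2, b(3) = 0, b(4) = 1, b(5) = 2.
Since b(5) = b(2) = 2, the sequence is eventually periodic: after a pre-period of length 1 it cycles with period 3.
For j ≥ 2, b(j) depends only on (j - 2) mod 3. (396 - 2) mod 3 = 1, so b(396) = b(3) = 0.

0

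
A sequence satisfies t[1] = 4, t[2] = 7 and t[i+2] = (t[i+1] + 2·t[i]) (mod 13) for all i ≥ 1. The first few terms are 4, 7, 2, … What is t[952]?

3

Listing terms: t[1] = 4,  t[2] = 7,  t[3] = 2,  t[4] = 3,  t[5] = 7,  t[6] = 0,  t[7] = 1,  t[8] = 1,  t[9] = 3,  t[10] = 5,  t[11] = 11,  t[12] = 8,  t[13] = 4,  t[14] = 7.
The sequence repeats with period 12.
So t[952] = t[1 + ((952-1) mod 12)] = t[4] = 3.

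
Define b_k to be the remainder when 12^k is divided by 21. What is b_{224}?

18

Listing terms: b_1 = 12; b_2 = 18; b_3 = 6; b_4 = 9; b_5 = 3; b_6 = 15; b_7 = 12.
The sequence repeats with period 6.
So b_{224} = b_{1 + ((224-1) mod 6)} = b_2 = 18.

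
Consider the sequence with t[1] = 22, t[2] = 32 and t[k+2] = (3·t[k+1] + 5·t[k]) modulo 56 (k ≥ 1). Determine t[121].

Listing terms: t[1] = 22; t[2] = 32; t[3] = 38; t[4] = 50; t[5] = 4; t[6] = 38; t[7] = 22; t[8] = 32.
Since (t[7], t[8]) = (t[1], t[2]) = (22, 32) (two consecutive terms determine the rest), the sequence is periodic with period 6.
(121 - 1) mod 6 = 0, so t[121] = t[1] = 22.

22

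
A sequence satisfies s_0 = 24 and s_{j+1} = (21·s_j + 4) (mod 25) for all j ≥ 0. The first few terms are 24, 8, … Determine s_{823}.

Listing terms: s_0 = 24, s_1 = 8, s_2 = 22, s_3 = 16, s_4 = 15, s_5 = 19, s_6 = 3, s_7 = 17, s_8 = 11, s_9 = 10, s_{10} = 14, s_{11} = 23, s_{12} = 12, s_{13} = 6, s_{14} = 5, s_{15} = 9, s_{16} = 18, s_{17} = 7, s_{18} = 1, s_{19} = 0, s_{20} = 4, s_{21} = 13, s_{22} = 2, s_{23} = 21, s_{24} = 20, s_{25} = 24.
The sequence repeats with period 25.
So s_{823} = s_{0 + ((823-0) mod 25)} = s_{23} = 21.

21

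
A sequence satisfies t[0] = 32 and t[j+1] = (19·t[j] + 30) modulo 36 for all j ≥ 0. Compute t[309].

Computing terms: t[0] = 32; t[1] = 26; t[2] = 20; t[3] = 14; t[4] = 8; t[5] = 2; t[6] = 32.
The sequence repeats with period 6.
(309 - 0) mod 6 = 3, so t[309] = t[3] = 14.

14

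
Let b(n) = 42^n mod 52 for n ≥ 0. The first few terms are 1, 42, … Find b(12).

b(0) = 1; b(1) = 42; b(2) = 48; b(3) = 40; b(4) = 16; b(5) = 48.
Since b(5) = b(2) = 48, the sequence is eventually periodic: after a pre-period of length 2 it cycles with period 3.
For n ≥ 2, b(n) depends only on (n - 2) mod 3. (12 - 2) mod 3 = 1, so b(12) = b(3) = 40.

40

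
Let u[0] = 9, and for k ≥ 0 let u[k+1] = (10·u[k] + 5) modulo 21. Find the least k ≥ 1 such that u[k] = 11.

u[0] = 9, u[1] = 11, u[2] = 10, u[3] = 0, u[4] = 5, u[5] = 13, u[6] = 9.
The sequence repeats with period 6.
The value 11 first appears (with k ≥ 1) at u[1].

1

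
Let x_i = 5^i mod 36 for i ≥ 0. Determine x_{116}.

Computing terms: x_0 = 1, x_1 = 5, x_2 = 25, x_3 = 17, x_4 = 13, x_5 = 29, x_6 = 1.
The sequence repeats with period 6.
So x_{116} = x_{0 + ((116-0) mod 6)} = x_2 = 25.

25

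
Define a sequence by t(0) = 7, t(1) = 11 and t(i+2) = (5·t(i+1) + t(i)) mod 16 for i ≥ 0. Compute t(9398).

14

Computing terms: t(0) = 7, t(1) = 11, t(2) = 14, t(3) = 1, t(4) = 3, t(5) = 0, t(6) = 3, t(7) = 15, t(8) = 14, t(9) = 5, t(10) = 7, t(11) = 8, t(12) = 15, t(13) = 3, t(14) = 14, t(15) = 9, t(16) = 11, t(17) = 0, t(18) = 11, t(19) = 7, t(20) = 14, t(21) = 13, t(22) = 15, t(23) = 8, t(24) = 7, t(25) = 11.
Since (t(24), t(25)) = (t(0), t(1)) = (7, 11) (two consecutive terms determine the rest), the sequence is periodic with period 24.
So t(9398) = t(0 + ((9398-0) mod 24)) = t(14) = 14.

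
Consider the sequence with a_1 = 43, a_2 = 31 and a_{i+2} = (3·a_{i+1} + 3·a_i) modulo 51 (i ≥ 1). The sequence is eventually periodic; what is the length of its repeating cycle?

a_1 = 43, a_2 = 31, a_3 = 18, a_4 = 45, a_5 = 36, a_6 = 39, a_7 = 21, a_8 = 27, a_9 = 42, a_{10} = 3, a_{11} = 33, a_{12} = 6, a_{13} = 15, a_{14} = 12, a_{15} = 30, a_{16} = 24, a_{17} = 9, a_{18} = 48, a_{19} = 18, a_{20} = 45.
Since (a_{19}, a_{20}) = (a_3, a_4) = (18, 45) (two consecutive terms determine the rest), the sequence is eventually periodic: after a pre-period of length 2 it cycles with period 16.

16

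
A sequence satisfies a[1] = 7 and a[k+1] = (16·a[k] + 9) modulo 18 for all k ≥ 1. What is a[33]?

1

Listing terms: a[1] = 7; a[2] = 13; a[3] = 1; a[4] = 7.
Since a[4] = a[1] = 7, the sequence is periodic with period 3.
So a[33] = a[1 + ((33-1) mod 3)] = a[3] = 1.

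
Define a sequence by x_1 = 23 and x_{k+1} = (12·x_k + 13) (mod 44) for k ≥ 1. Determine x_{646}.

Computing terms: x_1 = 23,  x_2 = 25,  x_3 = 5,  x_4 = 29,  x_5 = 9,  x_6 = 33,  x_7 = 13,  x_8 = 37,  x_9 = 17,  x_{10} = 41,  x_{11} = 21,  x_{12} = 1,  x_{13} = 25.
Since x_{13} = x_2 = 25, the sequence is eventually periodic: after a pre-period of length 1 it cycles with period 11.
For k ≥ 2, x_k depends only on (k - 2) mod 11. (646 - 2) mod 11 = 6, so x_{646} = x_8 = 37.

37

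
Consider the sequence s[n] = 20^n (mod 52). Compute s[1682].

Listing terms: s[1] = 20,  s[2] = 36,  s[3] = 44,  s[4] = 48,  s[5] = 24,  s[6] = 12,  s[7] = 32,  s[8] = 16,  s[9] = 8,  s[10] = 4,  s[11] = 28,  s[12] = 40,  s[13] = 20.
Since s[13] = s[1] = 20, the sequence is periodic with period 12.
(1682 - 1) mod 12 = 1, so s[1682] = s[2] = 36.

36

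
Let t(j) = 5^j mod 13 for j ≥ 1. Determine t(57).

5

t(1) = 5,  t(2) = 12,  t(3) = 8,  t(4) = 1,  t(5) = 5.
The sequence repeats with period 4.
(57 - 1) mod 4 = 0, so t(57) = t(1) = 5.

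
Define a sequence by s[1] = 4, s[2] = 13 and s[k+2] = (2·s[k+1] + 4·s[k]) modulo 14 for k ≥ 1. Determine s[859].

Listing terms: s[1] = 4, s[2] = 13, s[3] = 0, s[4] = 10, s[5] = 6, s[6] = 10, s[7] = 2, s[8] = 2, s[9] = 12, s[10] = 4, s[11] = 0, s[12] = 2, s[13] = 4, s[14] = 2, s[15] = 6, s[16] = 6, s[17] = 8, s[18] = 12, s[19] = 0, s[20] = 6, s[21] = 12, s[22] = 6, s[23] = 4, s[24] = 4, s[25] = 10, s[26] = 8, s[27] = 0, s[28] = 4, s[29] = 8, s[30] = 4, s[31] = 12, s[32] = 12, s[33] = 2, s[34] = 10, s[35] = 0, s[36] = 12, s[37] = 10, s[38] = 12, s[39] = 8, s[40] = 8, s[41] = 6, s[42] = 2, s[43] = 0, s[44] = 8, s[45] = 2, s[46] = 8, s[47] = 10, s[48] = 10, s[49] = 4, s[50] = 6, s[51] = 0, s[52] = 10.
Since (s[51], s[52]) = (s[3], s[4]) = (0, 10) (two consecutive terms determine the rest), the sequence is eventually periodic: after a pre-period of length 2 it cycles with period 48.
For k ≥ 3, s[k] depends only on (k - 3) mod 48. (859 - 3) mod 48 = 40, so s[859] = s[43] = 0.

0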